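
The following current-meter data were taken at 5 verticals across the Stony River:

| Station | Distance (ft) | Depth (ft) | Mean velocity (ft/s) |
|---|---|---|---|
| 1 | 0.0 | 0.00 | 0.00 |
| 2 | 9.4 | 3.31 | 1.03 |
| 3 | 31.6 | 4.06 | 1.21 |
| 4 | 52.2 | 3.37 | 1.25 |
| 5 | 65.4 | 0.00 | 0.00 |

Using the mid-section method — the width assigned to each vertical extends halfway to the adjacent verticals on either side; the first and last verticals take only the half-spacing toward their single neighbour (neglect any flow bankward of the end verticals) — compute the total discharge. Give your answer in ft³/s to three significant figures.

w_2 = (31.6 − 0.0)/2 = 15.8 ft; q_2 = 1.03 × 3.31 × 15.8 = 53.87 ft³/s
w_3 = (52.2 − 9.4)/2 = 21.4 ft; q_3 = 1.21 × 4.06 × 21.4 = 105.1 ft³/s
w_4 = (65.4 − 31.6)/2 = 16.9 ft; q_4 = 1.25 × 3.37 × 16.9 = 71.19 ft³/s
Stations 1, 5 contribute zero (depth or velocity is 0).
Q = Σ qᵢ = 230.2 ft³/s

230 ft³/s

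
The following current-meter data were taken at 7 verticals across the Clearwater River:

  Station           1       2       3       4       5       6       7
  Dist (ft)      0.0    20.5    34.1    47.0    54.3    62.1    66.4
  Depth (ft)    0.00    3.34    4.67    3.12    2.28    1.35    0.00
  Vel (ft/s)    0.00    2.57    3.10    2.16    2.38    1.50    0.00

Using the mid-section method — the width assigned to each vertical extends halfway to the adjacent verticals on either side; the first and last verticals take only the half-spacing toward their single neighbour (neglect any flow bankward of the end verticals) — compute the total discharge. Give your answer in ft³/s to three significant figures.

459 ft³/s

w_2 = (34.1 − 0.0)/2 = 17.05 ft; q_2 = 2.57 × 3.34 × 17.05 = 146.4 ft³/s
w_3 = (47.0 − 20.5)/2 = 13.25 ft; q_3 = 3.10 × 4.67 × 13.25 = 191.8 ft³/s
w_4 = (54.3 − 34.1)/2 = 10.1 ft; q_4 = 2.16 × 3.12 × 10.1 = 68.07 ft³/s
w_5 = (62.1 − 47.0)/2 = 7.55 ft; q_5 = 2.38 × 2.28 × 7.55 = 40.97 ft³/s
w_6 = (66.4 − 54.3)/2 = 6.05 ft; q_6 = 1.50 × 1.35 × 6.05 = 12.25 ft³/s
Stations 1, 7 contribute zero (depth or velocity is 0).
Q = Σ qᵢ = 459.5 ft³/s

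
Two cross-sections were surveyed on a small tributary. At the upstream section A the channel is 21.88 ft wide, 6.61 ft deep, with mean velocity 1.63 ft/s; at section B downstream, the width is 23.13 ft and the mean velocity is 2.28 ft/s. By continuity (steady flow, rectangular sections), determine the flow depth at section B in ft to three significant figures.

Q = A₁V₁ = (21.88×6.61) × 1.63 = 235.7 ft³/s
d₂ = Q/(b₂ V₂) = 235.7/(23.13×2.28) = 4.470 ft

4.47 ft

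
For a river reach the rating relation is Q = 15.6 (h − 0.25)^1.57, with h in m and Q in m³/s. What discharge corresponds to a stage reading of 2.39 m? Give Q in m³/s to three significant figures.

51.5 m³/s

Q = 15.6 × (2.39 − 0.25)^1.57 = 15.6 × 2.14^1.57 = 51.51 m³/s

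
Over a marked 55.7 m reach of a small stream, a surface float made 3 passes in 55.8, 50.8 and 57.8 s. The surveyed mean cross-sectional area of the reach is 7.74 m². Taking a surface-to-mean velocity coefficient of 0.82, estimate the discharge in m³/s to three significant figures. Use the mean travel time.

6.45 m³/s

t̄ = (55.8 + 50.8 + 57.8) / 3 = 54.8 s
v_surface = L / t̄ = 55.7 / 54.8 = 1.016 m/s
v_mean = 0.82 × 1.016 = 0.8335 m/s
Q = A × v_mean = 7.74 × 0.8335 = 6.451 m³/s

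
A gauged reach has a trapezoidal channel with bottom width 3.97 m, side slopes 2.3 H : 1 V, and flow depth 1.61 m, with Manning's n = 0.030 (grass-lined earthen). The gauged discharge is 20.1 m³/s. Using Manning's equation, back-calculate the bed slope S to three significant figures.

0.00230

A = (b + z·y)·y = (3.97 + 2.3×1.61)×1.61 = 12.35 m²
P = b + 2y√(1+z²) = 3.97 + 2×1.61×√(1+2.3²) = 12.05 m
R = A/P = 12.35/12.05 = 1.026 m
S = (Q·n / (1·A·R^(2/3)))² = (20.1×0.030 / (1×12.35×1.017))² = 0.002304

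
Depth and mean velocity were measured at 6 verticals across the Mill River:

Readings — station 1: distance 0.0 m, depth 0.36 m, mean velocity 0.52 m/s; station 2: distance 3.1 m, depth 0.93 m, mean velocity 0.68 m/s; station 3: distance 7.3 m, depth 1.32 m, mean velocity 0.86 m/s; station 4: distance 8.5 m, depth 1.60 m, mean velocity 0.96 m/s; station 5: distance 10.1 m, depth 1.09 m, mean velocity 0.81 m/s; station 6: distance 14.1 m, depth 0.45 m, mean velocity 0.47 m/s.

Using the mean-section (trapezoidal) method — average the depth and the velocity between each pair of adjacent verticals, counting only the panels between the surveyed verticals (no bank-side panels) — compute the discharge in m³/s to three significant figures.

10.3 m³/s

Panel 1-2: Δb = 3.1 m, d̄ = (0.36+0.93)/2 = 0.645, v̄ = (0.52+0.68)/2 = 0.6 → q = 3.1×0.645×0.6 = 1.200 m³/s
Panel 2-3: Δb = 4.2 m, d̄ = (0.93+1.32)/2 = 1.125, v̄ = (0.68+0.86)/2 = 0.77 → q = 4.2×1.125×0.77 = 3.638 m³/s
Panel 3-4: Δb = 1.2 m, d̄ = (1.32+1.60)/2 = 1.46, v̄ = (0.86+0.96)/2 = 0.91 → q = 1.2×1.46×0.91 = 1.594 m³/s
Panel 4-5: Δb = 1.6 m, d̄ = (1.60+1.09)/2 = 1.345, v̄ = (0.96+0.81)/2 = 0.885 → q = 1.6×1.345×0.885 = 1.905 m³/s
Panel 5-6: Δb = 4 m, d̄ = (1.09+0.45)/2 = 0.77, v̄ = (0.81+0.47)/2 = 0.64 → q = 4×0.77×0.64 = 1.971 m³/s
Q = Σ q = 10.31 m³/s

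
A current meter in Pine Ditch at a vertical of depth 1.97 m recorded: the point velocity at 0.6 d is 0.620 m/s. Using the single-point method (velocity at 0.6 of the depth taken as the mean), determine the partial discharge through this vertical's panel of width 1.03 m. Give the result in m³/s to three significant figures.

v̄ = v₀.₆ = 0.620 m/s
q = v̄ × d × w = 0.6200 × 1.97 × 1.03 = 1.258 m³/s

1.26 m³/s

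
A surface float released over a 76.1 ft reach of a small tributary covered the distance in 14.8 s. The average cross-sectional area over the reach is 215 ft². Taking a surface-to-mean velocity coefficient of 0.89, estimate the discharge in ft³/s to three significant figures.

v_surface = L / t̄ = 76.1 / 14.8 = 5.142 ft/s
v_mean = 0.89 × 5.142 = 4.576 ft/s
Q = A × v_mean = 215 × 4.576 = 983.9 ft³/s

984 ft³/s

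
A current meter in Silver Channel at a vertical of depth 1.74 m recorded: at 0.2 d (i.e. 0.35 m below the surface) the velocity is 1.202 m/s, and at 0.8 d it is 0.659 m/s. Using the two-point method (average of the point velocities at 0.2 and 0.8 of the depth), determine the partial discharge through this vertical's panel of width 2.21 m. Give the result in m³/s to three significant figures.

v̄ = (1.202 + 0.659) / 2 = 0.9305 m/s
q = v̄ × d × w = 0.9305 × 1.74 × 2.21 = 3.578 m³/s

3.58 m³/s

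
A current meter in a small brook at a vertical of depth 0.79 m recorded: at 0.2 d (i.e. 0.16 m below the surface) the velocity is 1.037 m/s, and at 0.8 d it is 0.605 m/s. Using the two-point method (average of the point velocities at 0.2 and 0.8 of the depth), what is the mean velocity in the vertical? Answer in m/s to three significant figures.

0.821 m/s

v̄ = (1.037 + 0.605) / 2 = 0.8210 m/s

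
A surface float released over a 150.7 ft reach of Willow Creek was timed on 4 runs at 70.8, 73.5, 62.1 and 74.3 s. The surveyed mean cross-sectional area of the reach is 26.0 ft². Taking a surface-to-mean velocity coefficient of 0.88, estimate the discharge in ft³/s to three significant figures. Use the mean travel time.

49.1 ft³/s

t̄ = (70.8 + 73.5 + 62.1 + 74.3) / 4 = 70.175 s
v_surface = L / t̄ = 150.7 / 70.175 = 2.147 ft/s
v_mean = 0.88 × 2.147 = 1.890 ft/s
Q = A × v_mean = 26.0 × 1.890 = 49.13 ft³/s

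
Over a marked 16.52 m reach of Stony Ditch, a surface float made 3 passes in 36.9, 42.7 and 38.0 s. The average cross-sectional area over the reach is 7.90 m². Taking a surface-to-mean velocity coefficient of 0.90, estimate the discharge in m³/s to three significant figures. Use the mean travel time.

3.00 m³/s

t̄ = (36.9 + 42.7 + 38.0) / 3 = 39.2 s
v_surface = L / t̄ = 16.52 / 39.2 = 0.4214 m/s
v_mean = 0.90 × 0.4214 = 0.3793 m/s
Q = A × v_mean = 7.90 × 0.3793 = 2.996 m³/s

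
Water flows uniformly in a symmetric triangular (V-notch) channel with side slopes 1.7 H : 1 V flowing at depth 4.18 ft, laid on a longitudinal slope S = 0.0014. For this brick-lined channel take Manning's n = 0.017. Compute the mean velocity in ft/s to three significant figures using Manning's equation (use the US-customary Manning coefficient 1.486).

A = z·y² = 1.7×4.18² = 29.70 ft²
P = 2y√(1+z²) = 2×4.18×√(1+1.7²) = 16.49 ft
R = A/P = 29.70/16.49 = 1.801 ft
Q = (1.486/n)·A·R^(2/3)·S^(1/2) = (1.486/0.017) × 29.70 × 1.801^(2/3) × 0.0014^(1/2) = 143.8 ft³/s
V = Q/A = 143.8/29.70 = 4.842 ft/s

4.84 ft/s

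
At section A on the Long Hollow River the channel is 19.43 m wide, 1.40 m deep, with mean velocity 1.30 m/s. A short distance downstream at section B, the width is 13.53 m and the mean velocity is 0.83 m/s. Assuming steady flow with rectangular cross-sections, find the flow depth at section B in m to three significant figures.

3.15 m

Q = A₁V₁ = (19.43×1.40) × 1.30 = 35.36 m³/s
d₂ = Q/(b₂ V₂) = 35.36/(13.53×0.83) = 3.149 m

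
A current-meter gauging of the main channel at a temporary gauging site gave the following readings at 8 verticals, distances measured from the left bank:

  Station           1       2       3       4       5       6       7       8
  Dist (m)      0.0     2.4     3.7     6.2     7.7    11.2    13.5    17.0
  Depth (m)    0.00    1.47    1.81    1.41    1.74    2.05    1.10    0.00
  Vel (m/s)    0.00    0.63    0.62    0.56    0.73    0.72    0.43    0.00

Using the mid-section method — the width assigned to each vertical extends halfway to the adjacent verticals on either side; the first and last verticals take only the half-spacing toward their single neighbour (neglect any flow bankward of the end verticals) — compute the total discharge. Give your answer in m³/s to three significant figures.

w_2 = (3.7 − 0.0)/2 = 1.85 m; q_2 = 0.63 × 1.47 × 1.85 = 1.713 m³/s
w_3 = (6.2 − 2.4)/2 = 1.9 m; q_3 = 0.62 × 1.81 × 1.9 = 2.132 m³/s
w_4 = (7.7 − 3.7)/2 = 2 m; q_4 = 0.56 × 1.41 × 2 = 1.579 m³/s
w_5 = (11.2 − 6.2)/2 = 2.5 m; q_5 = 0.73 × 1.74 × 2.5 = 3.176 m³/s
w_6 = (13.5 − 7.7)/2 = 2.9 m; q_6 = 0.72 × 2.05 × 2.9 = 4.280 m³/s
w_7 = (17.0 − 11.2)/2 = 2.9 m; q_7 = 0.43 × 1.10 × 2.9 = 1.372 m³/s
Stations 1, 8 contribute zero (depth or velocity is 0).
Q = Σ qᵢ = 14.25 m³/s

14.3 m³/s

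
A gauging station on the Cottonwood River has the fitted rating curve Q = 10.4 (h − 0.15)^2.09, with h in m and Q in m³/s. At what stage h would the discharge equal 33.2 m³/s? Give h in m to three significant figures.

1.89 m

h − h₀ = (Q/C)^(1/b) = (33.2/10.4)^(1/2.09) = 1.743 m
h = 0.15 + 1.743 = 1.893 m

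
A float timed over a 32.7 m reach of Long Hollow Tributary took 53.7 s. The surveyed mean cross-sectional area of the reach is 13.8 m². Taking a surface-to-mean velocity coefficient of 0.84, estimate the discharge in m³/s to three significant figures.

v_surface = L / t̄ = 32.7 / 53.7 = 0.6089 m/s
v_mean = 0.84 × 0.6089 = 0.5115 m/s
Q = A × v_mean = 13.8 × 0.5115 = 7.059 m³/s

7.06 m³/s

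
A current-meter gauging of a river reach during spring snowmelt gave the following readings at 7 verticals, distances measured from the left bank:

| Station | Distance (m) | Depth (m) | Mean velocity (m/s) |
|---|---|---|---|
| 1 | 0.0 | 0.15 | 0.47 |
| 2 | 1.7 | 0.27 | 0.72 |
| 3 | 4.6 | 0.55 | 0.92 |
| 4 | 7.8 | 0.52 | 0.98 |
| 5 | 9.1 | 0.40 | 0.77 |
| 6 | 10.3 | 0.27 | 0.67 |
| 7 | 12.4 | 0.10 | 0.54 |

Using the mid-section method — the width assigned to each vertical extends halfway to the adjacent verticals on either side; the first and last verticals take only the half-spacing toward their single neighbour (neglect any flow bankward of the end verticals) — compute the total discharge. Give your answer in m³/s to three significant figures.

3.94 m³/s

w_1 = (1.7 − 0.0)/2 = 0.85 m; q_1 = 0.47 × 0.15 × 0.85 = 0.05993 m³/s
w_2 = (4.6 − 0.0)/2 = 2.3 m; q_2 = 0.72 × 0.27 × 2.3 = 0.4471 m³/s
w_3 = (7.8 − 1.7)/2 = 3.05 m; q_3 = 0.92 × 0.55 × 3.05 = 1.543 m³/s
w_4 = (9.1 − 4.6)/2 = 2.25 m; q_4 = 0.98 × 0.52 × 2.25 = 1.147 m³/s
w_5 = (10.3 − 7.8)/2 = 1.25 m; q_5 = 0.77 × 0.40 × 1.25 = 0.3850 m³/s
w_6 = (12.4 − 9.1)/2 = 1.65 m; q_6 = 0.67 × 0.27 × 1.65 = 0.2985 m³/s
w_7 = (12.4 − 10.3)/2 = 1.05 m; q_7 = 0.54 × 0.10 × 1.05 = 0.05670 m³/s
Q = Σ qᵢ = 3.937 m³/s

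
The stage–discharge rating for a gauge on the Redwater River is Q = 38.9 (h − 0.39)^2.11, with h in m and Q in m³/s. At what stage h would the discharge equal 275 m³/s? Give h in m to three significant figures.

h − h₀ = (Q/C)^(1/b) = (275/38.9)^(1/2.11) = 2.527 m
h = 0.39 + 2.527 = 2.917 m

2.92 m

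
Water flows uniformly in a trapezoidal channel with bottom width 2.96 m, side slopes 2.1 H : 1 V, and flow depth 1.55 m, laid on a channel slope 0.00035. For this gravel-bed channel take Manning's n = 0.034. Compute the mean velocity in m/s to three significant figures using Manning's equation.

0.531 m/s

A = (b + z·y)·y = (2.96 + 2.1×1.55)×1.55 = 9.633 m²
P = b + 2y√(1+z²) = 2.96 + 2×1.55×√(1+2.1²) = 10.17 m
R = A/P = 9.633/10.17 = 0.9472 m
Q = (1/n)·A·R^(2/3)·S^(1/2) = (1/0.034) × 9.633 × 0.9472^(2/3) × 0.00035^(1/2) = 5.112 m³/s
V = Q/A = 5.112/9.633 = 0.5307 m/s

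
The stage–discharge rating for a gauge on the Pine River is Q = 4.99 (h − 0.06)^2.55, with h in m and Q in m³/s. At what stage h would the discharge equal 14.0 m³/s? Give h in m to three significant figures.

h − h₀ = (Q/C)^(1/b) = (14.0/4.99)^(1/2.55) = 1.499 m
h = 0.06 + 1.499 = 1.559 m

1.56 m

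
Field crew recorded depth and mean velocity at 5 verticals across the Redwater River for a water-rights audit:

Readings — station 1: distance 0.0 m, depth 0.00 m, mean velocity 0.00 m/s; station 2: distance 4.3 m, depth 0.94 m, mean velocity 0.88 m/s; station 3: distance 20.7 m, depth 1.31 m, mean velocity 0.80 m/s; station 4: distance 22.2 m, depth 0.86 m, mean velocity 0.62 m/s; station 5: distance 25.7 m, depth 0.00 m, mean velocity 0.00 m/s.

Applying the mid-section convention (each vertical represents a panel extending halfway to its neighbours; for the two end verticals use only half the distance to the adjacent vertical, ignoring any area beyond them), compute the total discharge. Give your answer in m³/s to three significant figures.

w_2 = (20.7 − 0.0)/2 = 10.35 m; q_2 = 0.88 × 0.94 × 10.35 = 8.562 m³/s
w_3 = (22.2 − 4.3)/2 = 8.95 m; q_3 = 0.80 × 1.31 × 8.95 = 9.380 m³/s
w_4 = (25.7 − 20.7)/2 = 2.5 m; q_4 = 0.62 × 0.86 × 2.5 = 1.333 m³/s
Stations 1, 5 contribute zero (depth or velocity is 0).
Q = Σ qᵢ = 19.27 m³/s

19.3 m³/s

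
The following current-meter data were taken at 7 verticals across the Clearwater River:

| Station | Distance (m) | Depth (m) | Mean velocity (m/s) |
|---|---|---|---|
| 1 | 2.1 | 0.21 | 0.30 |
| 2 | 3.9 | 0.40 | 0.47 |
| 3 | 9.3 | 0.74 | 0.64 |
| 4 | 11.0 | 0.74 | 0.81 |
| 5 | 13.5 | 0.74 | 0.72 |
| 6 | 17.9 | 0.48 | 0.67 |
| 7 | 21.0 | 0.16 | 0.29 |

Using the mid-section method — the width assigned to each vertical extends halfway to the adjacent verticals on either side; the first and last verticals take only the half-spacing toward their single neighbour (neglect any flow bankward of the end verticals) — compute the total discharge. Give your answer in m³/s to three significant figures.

6.79 m³/s

w_1 = (3.9 − 2.1)/2 = 0.9 m; q_1 = 0.30 × 0.21 × 0.9 = 0.05670 m³/s
w_2 = (9.3 − 2.1)/2 = 3.6 m; q_2 = 0.47 × 0.40 × 3.6 = 0.6768 m³/s
w_3 = (11.0 − 3.9)/2 = 3.55 m; q_3 = 0.64 × 0.74 × 3.55 = 1.681 m³/s
w_4 = (13.5 − 9.3)/2 = 2.1 m; q_4 = 0.81 × 0.74 × 2.1 = 1.259 m³/s
w_5 = (17.9 − 11.0)/2 = 3.45 m; q_5 = 0.72 × 0.74 × 3.45 = 1.838 m³/s
w_6 = (21.0 − 13.5)/2 = 3.75 m; q_6 = 0.67 × 0.48 × 3.75 = 1.206 m³/s
w_7 = (21.0 − 17.9)/2 = 1.55 m; q_7 = 0.29 × 0.16 × 1.55 = 0.07192 m³/s
Q = Σ qᵢ = 6.790 m³/s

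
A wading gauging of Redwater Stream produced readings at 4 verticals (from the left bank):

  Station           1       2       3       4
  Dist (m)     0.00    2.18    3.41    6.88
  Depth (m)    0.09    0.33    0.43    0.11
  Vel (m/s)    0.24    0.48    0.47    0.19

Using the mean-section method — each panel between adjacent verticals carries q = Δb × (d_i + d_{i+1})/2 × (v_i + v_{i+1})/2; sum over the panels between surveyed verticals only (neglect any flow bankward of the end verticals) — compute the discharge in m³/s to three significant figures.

Panel 1-2: Δb = 2.18 m, d̄ = (0.09+0.33)/2 = 0.21, v̄ = (0.24+0.48)/2 = 0.36 → q = 2.18×0.21×0.36 = 0.1648 m³/s
Panel 2-3: Δb = 1.23 m, d̄ = (0.33+0.43)/2 = 0.38, v̄ = (0.48+0.47)/2 = 0.475 → q = 1.23×0.38×0.475 = 0.2220 m³/s
Panel 3-4: Δb = 3.47 m, d̄ = (0.43+0.11)/2 = 0.27, v̄ = (0.47+0.19)/2 = 0.33 → q = 3.47×0.27×0.33 = 0.3092 m³/s
Q = Σ q = 0.6960 m³/s

0.696 m³/s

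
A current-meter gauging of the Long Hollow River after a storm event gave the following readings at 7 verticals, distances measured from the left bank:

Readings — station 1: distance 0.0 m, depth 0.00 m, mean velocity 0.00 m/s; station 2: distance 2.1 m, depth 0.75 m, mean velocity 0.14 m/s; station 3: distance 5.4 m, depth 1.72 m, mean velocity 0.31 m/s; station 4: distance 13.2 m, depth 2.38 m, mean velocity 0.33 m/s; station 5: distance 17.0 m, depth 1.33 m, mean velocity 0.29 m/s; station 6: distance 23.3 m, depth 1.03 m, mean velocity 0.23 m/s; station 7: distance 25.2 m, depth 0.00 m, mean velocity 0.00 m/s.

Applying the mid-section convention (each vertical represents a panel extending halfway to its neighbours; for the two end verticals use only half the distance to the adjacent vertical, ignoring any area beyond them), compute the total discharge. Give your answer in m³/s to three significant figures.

w_2 = (5.4 − 0.0)/2 = 2.7 m; q_2 = 0.14 × 0.75 × 2.7 = 0.2835 m³/s
w_3 = (13.2 − 2.1)/2 = 5.55 m; q_3 = 0.31 × 1.72 × 5.55 = 2.959 m³/s
w_4 = (17.0 − 5.4)/2 = 5.8 m; q_4 = 0.33 × 2.38 × 5.8 = 4.555 m³/s
w_5 = (23.3 − 13.2)/2 = 5.05 m; q_5 = 0.29 × 1.33 × 5.05 = 1.948 m³/s
w_6 = (25.2 − 17.0)/2 = 4.1 m; q_6 = 0.23 × 1.03 × 4.1 = 0.9713 m³/s
Stations 1, 7 contribute zero (depth or velocity is 0).
Q = Σ qᵢ = 10.72 m³/s

10.7 m³/s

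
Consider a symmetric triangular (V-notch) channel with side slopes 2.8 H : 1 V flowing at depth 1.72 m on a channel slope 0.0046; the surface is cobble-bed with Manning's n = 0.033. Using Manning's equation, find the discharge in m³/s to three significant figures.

14.8 m³/s

A = z·y² = 2.8×1.72² = 8.284 m²
P = 2y√(1+z²) = 2×1.72×√(1+2.8²) = 10.23 m
R = A/P = 8.284/10.23 = 0.8099 m
Q = (1/n)·A·R^(2/3)·S^(1/2) = (1/0.033) × 8.284 × 0.8099^(2/3) × 0.0046^(1/2) = 14.79 m³/s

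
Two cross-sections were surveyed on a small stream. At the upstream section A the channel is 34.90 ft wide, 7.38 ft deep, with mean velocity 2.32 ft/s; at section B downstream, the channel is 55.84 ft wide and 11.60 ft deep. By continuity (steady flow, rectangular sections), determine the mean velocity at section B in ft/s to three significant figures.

Q = A₁V₁ = (34.90×7.38) × 2.32 = 597.5 ft³/s
A₂ = 55.84 × 11.60 = 647.7 ft²
V₂ = Q/A₂ = 597.5/647.7 = 0.9225 ft/s

0.923 ft/s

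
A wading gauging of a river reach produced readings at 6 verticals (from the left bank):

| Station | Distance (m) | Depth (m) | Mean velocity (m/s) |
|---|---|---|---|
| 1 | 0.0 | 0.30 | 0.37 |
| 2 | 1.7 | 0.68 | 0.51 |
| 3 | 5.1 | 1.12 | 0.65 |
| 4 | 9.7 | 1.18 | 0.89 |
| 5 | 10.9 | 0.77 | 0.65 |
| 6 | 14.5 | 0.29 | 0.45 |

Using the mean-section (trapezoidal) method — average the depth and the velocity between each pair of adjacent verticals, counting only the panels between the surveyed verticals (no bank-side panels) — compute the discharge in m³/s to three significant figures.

8.16 m³/s

Panel 1-2: Δb = 1.7 m, d̄ = (0.30+0.68)/2 = 0.49, v̄ = (0.37+0.51)/2 = 0.44 → q = 1.7×0.49×0.44 = 0.3665 m³/s
Panel 2-3: Δb = 3.4 m, d̄ = (0.68+1.12)/2 = 0.9, v̄ = (0.51+0.65)/2 = 0.58 → q = 3.4×0.9×0.58 = 1.775 m³/s
Panel 3-4: Δb = 4.6 m, d̄ = (1.12+1.18)/2 = 1.15, v̄ = (0.65+0.89)/2 = 0.77 → q = 4.6×1.15×0.77 = 4.073 m³/s
Panel 4-5: Δb = 1.2 m, d̄ = (1.18+0.77)/2 = 0.975, v̄ = (0.89+0.65)/2 = 0.77 → q = 1.2×0.975×0.77 = 0.9009 m³/s
Panel 5-6: Δb = 3.6 m, d̄ = (0.77+0.29)/2 = 0.53, v̄ = (0.65+0.45)/2 = 0.55 → q = 3.6×0.53×0.55 = 1.049 m³/s
Q = Σ q = 8.165 m³/s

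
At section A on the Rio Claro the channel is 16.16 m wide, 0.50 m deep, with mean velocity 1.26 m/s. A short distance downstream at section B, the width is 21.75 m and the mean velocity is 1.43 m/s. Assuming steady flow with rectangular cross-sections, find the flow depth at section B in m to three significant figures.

Q = A₁V₁ = (16.16×0.50) × 1.26 = 10.18 m³/s
d₂ = Q/(b₂ V₂) = 10.18/(21.75×1.43) = 0.3273 m

0.327 m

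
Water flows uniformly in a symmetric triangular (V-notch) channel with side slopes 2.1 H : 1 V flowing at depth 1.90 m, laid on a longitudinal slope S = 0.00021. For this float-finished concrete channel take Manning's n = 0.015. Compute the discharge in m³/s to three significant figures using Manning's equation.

6.61 m³/s

A = z·y² = 2.1×1.90² = 7.581 m²
P = 2y√(1+z²) = 2×1.90×√(1+2.1²) = 8.839 m
R = A/P = 7.581/8.839 = 0.8577 m
Q = (1/n)·A·R^(2/3)·S^(1/2) = (1/0.015) × 7.581 × 0.8577^(2/3) × 0.00021^(1/2) = 6.612 m³/s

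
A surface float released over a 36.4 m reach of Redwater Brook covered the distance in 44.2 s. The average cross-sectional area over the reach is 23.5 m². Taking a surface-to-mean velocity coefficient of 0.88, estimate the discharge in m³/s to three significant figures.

17.0 m³/s

v_surface = L / t̄ = 36.4 / 44.2 = 0.8235 m/s
v_mean = 0.88 × 0.8235 = 0.7247 m/s
Q = A × v_mean = 23.5 × 0.7247 = 17.03 m³/s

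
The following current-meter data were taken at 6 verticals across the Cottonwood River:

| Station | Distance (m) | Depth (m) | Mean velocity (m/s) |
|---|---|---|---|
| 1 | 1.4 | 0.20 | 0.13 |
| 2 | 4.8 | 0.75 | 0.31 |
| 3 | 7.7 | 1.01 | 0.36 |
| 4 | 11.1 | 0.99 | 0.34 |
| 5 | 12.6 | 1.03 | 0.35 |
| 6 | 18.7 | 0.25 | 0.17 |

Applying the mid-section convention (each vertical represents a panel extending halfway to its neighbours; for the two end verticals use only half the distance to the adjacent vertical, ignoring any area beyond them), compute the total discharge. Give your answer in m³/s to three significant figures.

4.25 m³/s

w_1 = (4.8 − 1.4)/2 = 1.7 m; q_1 = 0.13 × 0.20 × 1.7 = 0.04420 m³/s
w_2 = (7.7 − 1.4)/2 = 3.15 m; q_2 = 0.31 × 0.75 × 3.15 = 0.7324 m³/s
w_3 = (11.1 − 4.8)/2 = 3.15 m; q_3 = 0.36 × 1.01 × 3.15 = 1.145 m³/s
w_4 = (12.6 − 7.7)/2 = 2.45 m; q_4 = 0.34 × 0.99 × 2.45 = 0.8247 m³/s
w_5 = (18.7 − 11.1)/2 = 3.8 m; q_5 = 0.35 × 1.03 × 3.8 = 1.370 m³/s
w_6 = (18.7 − 12.6)/2 = 3.05 m; q_6 = 0.17 × 0.25 × 3.05 = 0.1296 m³/s
Q = Σ qᵢ = 4.246 m³/s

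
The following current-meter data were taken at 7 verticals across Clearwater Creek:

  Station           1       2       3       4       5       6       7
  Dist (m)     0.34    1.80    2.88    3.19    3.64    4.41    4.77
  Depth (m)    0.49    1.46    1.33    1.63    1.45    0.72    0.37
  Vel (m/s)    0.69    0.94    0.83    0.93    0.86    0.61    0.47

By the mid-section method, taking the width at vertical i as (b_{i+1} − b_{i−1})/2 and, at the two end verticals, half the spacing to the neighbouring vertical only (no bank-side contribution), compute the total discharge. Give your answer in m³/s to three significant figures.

w_1 = (1.80 − 0.34)/2 = 0.73 m; q_1 = 0.69 × 0.49 × 0.73 = 0.2468 m³/s
w_2 = (2.88 − 0.34)/2 = 1.27 m; q_2 = 0.94 × 1.46 × 1.27 = 1.743 m³/s
w_3 = (3.19 − 1.80)/2 = 0.695 m; q_3 = 0.83 × 1.33 × 0.695 = 0.7672 m³/s
w_4 = (3.64 − 2.88)/2 = 0.38 m; q_4 = 0.93 × 1.63 × 0.38 = 0.5760 m³/s
w_5 = (4.41 − 3.19)/2 = 0.61 m; q_5 = 0.86 × 1.45 × 0.61 = 0.7607 m³/s
w_6 = (4.77 − 3.64)/2 = 0.565 m; q_6 = 0.61 × 0.72 × 0.565 = 0.2481 m³/s
w_7 = (4.77 − 4.41)/2 = 0.18 m; q_7 = 0.47 × 0.37 × 0.18 = 0.03130 m³/s
Q = Σ qᵢ = 4.373 m³/s

4.37 m³/s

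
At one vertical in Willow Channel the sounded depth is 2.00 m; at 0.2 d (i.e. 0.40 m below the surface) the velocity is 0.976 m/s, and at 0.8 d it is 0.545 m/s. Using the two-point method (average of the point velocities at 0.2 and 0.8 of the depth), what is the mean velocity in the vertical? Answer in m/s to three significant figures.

v̄ = (0.976 + 0.545) / 2 = 0.7605 m/s

0.761 m/s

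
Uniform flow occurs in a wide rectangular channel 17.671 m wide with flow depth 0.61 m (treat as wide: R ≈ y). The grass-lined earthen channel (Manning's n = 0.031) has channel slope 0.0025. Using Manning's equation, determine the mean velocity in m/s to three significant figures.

A = b·y = 17.671 × 0.61 = 10.78 m²
Wide channel: R ≈ y = 0.61 m
Q = (1/n)·A·R^(2/3)·S^(1/2) = (1/0.031) × 10.78 × 0.6100^(2/3) × 0.0025^(1/2) = 12.51 m³/s
V = Q/A = 12.51/10.78 = 1.160 m/s

1.16 m/s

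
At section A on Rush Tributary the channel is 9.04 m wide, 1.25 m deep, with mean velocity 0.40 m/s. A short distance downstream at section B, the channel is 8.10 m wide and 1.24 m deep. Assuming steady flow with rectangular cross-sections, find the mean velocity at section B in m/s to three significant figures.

Q = A₁V₁ = (9.04×1.25) × 0.40 = 4.520 m³/s
A₂ = 8.10 × 1.24 = 10.04 m²
V₂ = Q/A₂ = 4.520/10.04 = 0.4500 m/s

0.450 m/s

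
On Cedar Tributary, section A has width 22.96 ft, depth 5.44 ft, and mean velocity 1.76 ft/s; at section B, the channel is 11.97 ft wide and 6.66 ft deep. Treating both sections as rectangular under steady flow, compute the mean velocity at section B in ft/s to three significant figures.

Q = A₁V₁ = (22.96×5.44) × 1.76 = 219.8 ft³/s
A₂ = 11.97 × 6.66 = 79.72 ft²
V₂ = Q/A₂ = 219.8/79.72 = 2.757 ft/s

2.76 ft/s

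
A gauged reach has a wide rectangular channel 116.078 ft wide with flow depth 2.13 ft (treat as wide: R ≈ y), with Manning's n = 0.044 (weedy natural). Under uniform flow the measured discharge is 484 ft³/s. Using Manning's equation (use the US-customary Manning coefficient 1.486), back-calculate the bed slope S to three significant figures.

0.00123

A = b·y = 116.078 × 2.13 = 247.2 ft²
Wide channel: R ≈ y = 2.13 ft
S = (Q·n / (1.486·A·R^(2/3)))² = (484×0.044 / (1.486×247.2×1.655))² = 0.001226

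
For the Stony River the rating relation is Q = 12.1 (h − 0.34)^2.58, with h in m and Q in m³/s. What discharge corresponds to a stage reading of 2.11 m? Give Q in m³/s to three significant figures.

Q = 12.1 × (2.11 − 0.34)^2.58 = 12.1 × 1.77^2.58 = 52.79 m³/s

52.8 m³/s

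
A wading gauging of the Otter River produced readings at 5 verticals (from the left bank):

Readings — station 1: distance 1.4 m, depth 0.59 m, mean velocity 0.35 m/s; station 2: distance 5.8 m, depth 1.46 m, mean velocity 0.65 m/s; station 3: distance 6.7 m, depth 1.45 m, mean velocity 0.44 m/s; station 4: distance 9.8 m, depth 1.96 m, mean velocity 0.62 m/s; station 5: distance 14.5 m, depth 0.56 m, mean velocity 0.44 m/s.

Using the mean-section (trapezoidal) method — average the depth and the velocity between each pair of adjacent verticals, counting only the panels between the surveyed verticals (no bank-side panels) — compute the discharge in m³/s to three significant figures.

8.91 m³/s

Panel 1-2: Δb = 4.4 m, d̄ = (0.59+1.46)/2 = 1.025, v̄ = (0.35+0.65)/2 = 0.5 → q = 4.4×1.025×0.5 = 2.255 m³/s
Panel 2-3: Δb = 0.9 m, d̄ = (1.46+1.45)/2 = 1.455, v̄ = (0.65+0.44)/2 = 0.545 → q = 0.9×1.455×0.545 = 0.7137 m³/s
Panel 3-4: Δb = 3.1 m, d̄ = (1.45+1.96)/2 = 1.705, v̄ = (0.44+0.62)/2 = 0.53 → q = 3.1×1.705×0.53 = 2.801 m³/s
Panel 4-5: Δb = 4.7 m, d̄ = (1.96+0.56)/2 = 1.26, v̄ = (0.62+0.44)/2 = 0.53 → q = 4.7×1.26×0.53 = 3.139 m³/s
Q = Σ q = 8.909 m³/s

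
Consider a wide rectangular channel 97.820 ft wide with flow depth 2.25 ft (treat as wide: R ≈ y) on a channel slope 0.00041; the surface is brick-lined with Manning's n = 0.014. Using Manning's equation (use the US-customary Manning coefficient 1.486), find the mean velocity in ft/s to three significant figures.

3.69 ft/s

A = b·y = 97.820 × 2.25 = 220.1 ft²
Wide channel: R ≈ y = 2.25 ft
Q = (1.486/n)·A·R^(2/3)·S^(1/2) = (1.486/0.014) × 220.1 × 2.250^(2/3) × 0.00041^(1/2) = 812.2 ft³/s
V = Q/A = 812.2/220.1 = 3.690 ft/s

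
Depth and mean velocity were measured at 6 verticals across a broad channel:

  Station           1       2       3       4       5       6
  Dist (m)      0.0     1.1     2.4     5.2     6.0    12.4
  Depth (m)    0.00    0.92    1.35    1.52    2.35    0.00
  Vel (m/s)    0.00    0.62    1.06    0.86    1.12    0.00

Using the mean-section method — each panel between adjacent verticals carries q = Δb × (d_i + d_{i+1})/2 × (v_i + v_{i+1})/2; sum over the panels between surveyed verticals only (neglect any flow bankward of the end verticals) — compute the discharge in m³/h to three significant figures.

39600 m³/h

Panel 1-2: Δb = 1.1 m, d̄ = (0.00+0.92)/2 = 0.46, v̄ = (0.00+0.62)/2 = 0.31 → q = 1.1×0.46×0.31 = 0.1569 m³/s
Panel 2-3: Δb = 1.3 m, d̄ = (0.92+1.35)/2 = 1.135, v̄ = (0.62+1.06)/2 = 0.84 → q = 1.3×1.135×0.84 = 1.239 m³/s
Panel 3-4: Δb = 2.8 m, d̄ = (1.35+1.52)/2 = 1.435, v̄ = (1.06+0.86)/2 = 0.96 → q = 2.8×1.435×0.96 = 3.857 m³/s
Panel 4-5: Δb = 0.8 m, d̄ = (1.52+2.35)/2 = 1.935, v̄ = (0.86+1.12)/2 = 0.99 → q = 0.8×1.935×0.99 = 1.533 m³/s
Panel 5-6: Δb = 6.4 m, d̄ = (2.35+0.00)/2 = 1.175, v̄ = (1.12+0.00)/2 = 0.56 → q = 6.4×1.175×0.56 = 4.211 m³/s
Q = Σ q = 11.00 m³/s
= 11.00 × 3600 = 39590 m³/h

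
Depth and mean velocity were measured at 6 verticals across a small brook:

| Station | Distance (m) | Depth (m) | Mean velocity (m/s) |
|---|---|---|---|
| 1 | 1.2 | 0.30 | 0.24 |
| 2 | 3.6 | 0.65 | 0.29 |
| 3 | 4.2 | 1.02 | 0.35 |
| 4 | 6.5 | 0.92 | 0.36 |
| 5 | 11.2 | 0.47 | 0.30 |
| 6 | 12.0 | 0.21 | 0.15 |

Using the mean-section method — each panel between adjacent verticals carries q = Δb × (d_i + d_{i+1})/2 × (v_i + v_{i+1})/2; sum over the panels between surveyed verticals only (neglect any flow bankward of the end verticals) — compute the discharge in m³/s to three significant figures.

2.39 m³/s

Panel 1-2: Δb = 2.4 m, d̄ = (0.30+0.65)/2 = 0.475, v̄ = (0.24+0.29)/2 = 0.265 → q = 2.4×0.475×0.265 = 0.3021 m³/s
Panel 2-3: Δb = 0.6 m, d̄ = (0.65+1.02)/2 = 0.835, v̄ = (0.29+0.35)/2 = 0.32 → q = 0.6×0.835×0.32 = 0.1603 m³/s
Panel 3-4: Δb = 2.3 m, d̄ = (1.02+0.92)/2 = 0.97, v̄ = (0.35+0.36)/2 = 0.355 → q = 2.3×0.97×0.355 = 0.7920 m³/s
Panel 4-5: Δb = 4.7 m, d̄ = (0.92+0.47)/2 = 0.695, v̄ = (0.36+0.30)/2 = 0.33 → q = 4.7×0.695×0.33 = 1.078 m³/s
Panel 5-6: Δb = 0.8 m, d̄ = (0.47+0.21)/2 = 0.34, v̄ = (0.30+0.15)/2 = 0.225 → q = 0.8×0.34×0.225 = 0.06120 m³/s
Q = Σ q = 2.394 m³/s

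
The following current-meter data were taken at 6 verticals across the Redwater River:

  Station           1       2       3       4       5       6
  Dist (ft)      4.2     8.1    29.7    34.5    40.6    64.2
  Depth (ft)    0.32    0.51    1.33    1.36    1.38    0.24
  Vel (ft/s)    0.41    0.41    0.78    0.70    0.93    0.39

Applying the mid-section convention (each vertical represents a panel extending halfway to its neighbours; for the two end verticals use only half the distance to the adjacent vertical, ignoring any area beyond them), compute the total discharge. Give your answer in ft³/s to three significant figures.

42.0 ft³/s

w_1 = (8.1 − 4.2)/2 = 1.95 ft; q_1 = 0.41 × 0.32 × 1.95 = 0.2558 ft³/s
w_2 = (29.7 − 4.2)/2 = 12.75 ft; q_2 = 0.41 × 0.51 × 12.75 = 2.666 ft³/s
w_3 = (34.5 − 8.1)/2 = 13.2 ft; q_3 = 0.78 × 1.33 × 13.2 = 13.69 ft³/s
w_4 = (40.6 − 29.7)/2 = 5.45 ft; q_4 = 0.70 × 1.36 × 5.45 = 5.188 ft³/s
w_5 = (64.2 − 34.5)/2 = 14.85 ft; q_5 = 0.93 × 1.38 × 14.85 = 19.06 ft³/s
w_6 = (64.2 − 40.6)/2 = 11.8 ft; q_6 = 0.39 × 0.24 × 11.8 = 1.104 ft³/s
Q = Σ qᵢ = 41.97 ft³/s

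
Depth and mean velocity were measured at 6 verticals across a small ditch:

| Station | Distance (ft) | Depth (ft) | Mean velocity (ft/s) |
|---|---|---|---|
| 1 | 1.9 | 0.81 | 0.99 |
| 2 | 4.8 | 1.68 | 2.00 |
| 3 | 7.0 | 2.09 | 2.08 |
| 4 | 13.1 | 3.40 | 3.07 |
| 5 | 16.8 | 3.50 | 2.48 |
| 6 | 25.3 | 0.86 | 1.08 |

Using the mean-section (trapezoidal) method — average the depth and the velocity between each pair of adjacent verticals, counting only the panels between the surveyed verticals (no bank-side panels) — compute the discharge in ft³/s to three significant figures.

Panel 1-2: Δb = 2.9 ft, d̄ = (0.81+1.68)/2 = 1.245, v̄ = (0.99+2.00)/2 = 1.495 → q = 2.9×1.245×1.495 = 5.398 ft³/s
Panel 2-3: Δb = 2.2 ft, d̄ = (1.68+2.09)/2 = 1.885, v̄ = (2.00+2.08)/2 = 2.04 → q = 2.2×1.885×2.04 = 8.460 ft³/s
Panel 3-4: Δb = 6.1 ft, d̄ = (2.09+3.40)/2 = 2.745, v̄ = (2.08+3.07)/2 = 2.575 → q = 6.1×2.745×2.575 = 43.12 ft³/s
Panel 4-5: Δb = 3.7 ft, d̄ = (3.40+3.50)/2 = 3.45, v̄ = (3.07+2.48)/2 = 2.775 → q = 3.7×3.45×2.775 = 35.42 ft³/s
Panel 5-6: Δb = 8.5 ft, d̄ = (3.50+0.86)/2 = 2.18, v̄ = (2.48+1.08)/2 = 1.78 → q = 8.5×2.18×1.78 = 32.98 ft³/s
Q = Σ q = 125.4 ft³/s

125 ft³/s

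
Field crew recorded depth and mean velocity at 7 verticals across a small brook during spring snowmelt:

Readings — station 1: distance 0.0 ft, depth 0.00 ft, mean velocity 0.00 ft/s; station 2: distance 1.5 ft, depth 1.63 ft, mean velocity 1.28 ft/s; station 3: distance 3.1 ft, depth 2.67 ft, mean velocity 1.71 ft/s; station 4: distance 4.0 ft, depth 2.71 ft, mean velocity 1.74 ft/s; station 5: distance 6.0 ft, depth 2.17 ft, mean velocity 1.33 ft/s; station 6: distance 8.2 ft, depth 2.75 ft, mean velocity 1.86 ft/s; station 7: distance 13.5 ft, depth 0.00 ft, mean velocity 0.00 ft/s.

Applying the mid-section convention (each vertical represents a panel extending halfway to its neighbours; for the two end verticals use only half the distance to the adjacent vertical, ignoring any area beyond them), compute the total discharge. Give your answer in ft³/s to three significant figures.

w_2 = (3.1 − 0.0)/2 = 1.55 ft; q_2 = 1.28 × 1.63 × 1.55 = 3.234 ft³/s
w_3 = (4.0 − 1.5)/2 = 1.25 ft; q_3 = 1.71 × 2.67 × 1.25 = 5.707 ft³/s
w_4 = (6.0 − 3.1)/2 = 1.45 ft; q_4 = 1.74 × 2.71 × 1.45 = 6.837 ft³/s
w_5 = (8.2 − 4.0)/2 = 2.1 ft; q_5 = 1.33 × 2.17 × 2.1 = 6.061 ft³/s
w_6 = (13.5 − 6.0)/2 = 3.75 ft; q_6 = 1.86 × 2.75 × 3.75 = 19.18 ft³/s
Stations 1, 7 contribute zero (depth or velocity is 0).
Q = Σ qᵢ = 41.02 ft³/s

41.0 ft³/s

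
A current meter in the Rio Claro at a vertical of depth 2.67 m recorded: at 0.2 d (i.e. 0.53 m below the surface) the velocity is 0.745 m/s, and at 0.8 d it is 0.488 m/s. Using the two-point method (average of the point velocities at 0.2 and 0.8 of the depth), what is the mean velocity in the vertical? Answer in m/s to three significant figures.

v̄ = (0.745 + 0.488) / 2 = 0.6165 m/s

0.617 m/s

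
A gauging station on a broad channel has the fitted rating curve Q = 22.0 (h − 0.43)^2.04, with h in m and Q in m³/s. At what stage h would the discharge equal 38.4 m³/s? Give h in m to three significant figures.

h − h₀ = (Q/C)^(1/b) = (38.4/22.0)^(1/2.04) = 1.314 m
h = 0.43 + 1.314 = 1.744 m

1.74 m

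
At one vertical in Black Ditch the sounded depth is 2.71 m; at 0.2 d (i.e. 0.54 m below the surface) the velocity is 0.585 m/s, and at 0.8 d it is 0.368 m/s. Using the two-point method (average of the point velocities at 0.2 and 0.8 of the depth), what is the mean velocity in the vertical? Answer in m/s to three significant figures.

v̄ = (0.585 + 0.368) / 2 = 0.4765 m/s

0.477 m/s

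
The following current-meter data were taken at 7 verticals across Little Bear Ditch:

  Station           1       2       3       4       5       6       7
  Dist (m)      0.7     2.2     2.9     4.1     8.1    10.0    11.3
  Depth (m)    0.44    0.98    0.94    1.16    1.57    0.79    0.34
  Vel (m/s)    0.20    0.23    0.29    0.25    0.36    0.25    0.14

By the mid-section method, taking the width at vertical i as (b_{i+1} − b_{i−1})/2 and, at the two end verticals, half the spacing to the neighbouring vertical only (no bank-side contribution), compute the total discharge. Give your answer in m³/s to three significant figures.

3.34 m³/s

w_1 = (2.2 − 0.7)/2 = 0.75 m; q_1 = 0.20 × 0.44 × 0.75 = 0.06600 m³/s
w_2 = (2.9 − 0.7)/2 = 1.1 m; q_2 = 0.23 × 0.98 × 1.1 = 0.2479 m³/s
w_3 = (4.1 − 2.2)/2 = 0.95 m; q_3 = 0.29 × 0.94 × 0.95 = 0.2590 m³/s
w_4 = (8.1 − 2.9)/2 = 2.6 m; q_4 = 0.25 × 1.16 × 2.6 = 0.7540 m³/s
w_5 = (10.0 − 4.1)/2 = 2.95 m; q_5 = 0.36 × 1.57 × 2.95 = 1.667 m³/s
w_6 = (11.3 − 8.1)/2 = 1.6 m; q_6 = 0.25 × 0.79 × 1.6 = 0.3160 m³/s
w_7 = (11.3 − 10.0)/2 = 0.65 m; q_7 = 0.14 × 0.34 × 0.65 = 0.03094 m³/s
Q = Σ qᵢ = 3.341 m³/s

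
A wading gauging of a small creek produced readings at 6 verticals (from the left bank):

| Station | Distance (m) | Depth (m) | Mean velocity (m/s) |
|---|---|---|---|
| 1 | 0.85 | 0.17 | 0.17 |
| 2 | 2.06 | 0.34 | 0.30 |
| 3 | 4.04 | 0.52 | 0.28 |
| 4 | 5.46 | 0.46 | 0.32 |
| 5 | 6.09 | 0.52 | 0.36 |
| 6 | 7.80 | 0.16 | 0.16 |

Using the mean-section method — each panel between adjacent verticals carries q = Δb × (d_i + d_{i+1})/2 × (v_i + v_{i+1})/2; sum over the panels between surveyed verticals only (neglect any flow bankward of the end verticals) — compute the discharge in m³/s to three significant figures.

0.784 m³/s

Panel 1-2: Δb = 1.21 m, d̄ = (0.17+0.34)/2 = 0.255, v̄ = (0.17+0.30)/2 = 0.235 → q = 1.21×0.255×0.235 = 0.07251 m³/s
Panel 2-3: Δb = 1.98 m, d̄ = (0.34+0.52)/2 = 0.43, v̄ = (0.30+0.28)/2 = 0.29 → q = 1.98×0.43×0.29 = 0.2469 m³/s
Panel 3-4: Δb = 1.42 m, d̄ = (0.52+0.46)/2 = 0.49, v̄ = (0.28+0.32)/2 = 0.3 → q = 1.42×0.49×0.3 = 0.2087 m³/s
Panel 4-5: Δb = 0.63 m, d̄ = (0.46+0.52)/2 = 0.49, v̄ = (0.32+0.36)/2 = 0.34 → q = 0.63×0.49×0.34 = 0.1050 m³/s
Panel 5-6: Δb = 1.71 m, d̄ = (0.52+0.16)/2 = 0.34, v̄ = (0.36+0.16)/2 = 0.26 → q = 1.71×0.34×0.26 = 0.1512 m³/s
Q = Σ q = 0.7843 m³/s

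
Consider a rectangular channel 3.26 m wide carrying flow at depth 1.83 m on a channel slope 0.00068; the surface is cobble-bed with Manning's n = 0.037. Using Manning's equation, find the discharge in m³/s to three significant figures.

A = b·y = 3.26 × 1.83 = 5.966 m²
P = b + 2y = 3.26 + 2×1.83 = 6.920 m
R = A/P = 5.966/6.920 = 0.8621 m
Q = (1/n)·A·R^(2/3)·S^(1/2) = (1/0.037) × 5.966 × 0.8621^(2/3) × 0.00068^(1/2) = 3.809 m³/s

3.81 m³/s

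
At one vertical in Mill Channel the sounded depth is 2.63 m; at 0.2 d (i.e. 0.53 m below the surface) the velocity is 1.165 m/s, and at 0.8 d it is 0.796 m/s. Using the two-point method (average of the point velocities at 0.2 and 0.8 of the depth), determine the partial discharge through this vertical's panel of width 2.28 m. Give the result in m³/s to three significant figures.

v̄ = (1.165 + 0.796) / 2 = 0.9805 m/s
q = v̄ × d × w = 0.9805 × 2.63 × 2.28 = 5.879 m³/s

5.88 m³/s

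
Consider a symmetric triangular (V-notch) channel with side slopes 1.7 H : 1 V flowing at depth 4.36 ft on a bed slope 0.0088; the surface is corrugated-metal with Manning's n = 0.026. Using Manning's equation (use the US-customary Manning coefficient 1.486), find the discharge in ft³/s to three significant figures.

A = z·y² = 1.7×4.36² = 32.32 ft²
P = 2y√(1+z²) = 2×4.36×√(1+1.7²) = 17.20 ft
R = A/P = 32.32/17.20 = 1.879 ft
Q = (1.486/n)·A·R^(2/3)·S^(1/2) = (1.486/0.026) × 32.32 × 1.879^(2/3) × 0.0088^(1/2) = 263.8 ft³/s

264 ft³/s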